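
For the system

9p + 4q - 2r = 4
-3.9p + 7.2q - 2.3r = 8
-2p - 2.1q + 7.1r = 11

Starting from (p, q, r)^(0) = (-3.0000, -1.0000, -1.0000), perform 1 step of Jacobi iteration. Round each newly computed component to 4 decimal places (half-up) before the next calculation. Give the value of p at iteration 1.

0.6667

Iteration 1:
  p = (4 - (4)·-1.0000 - (-2)·-1.0000) / (9) = 0.6667
  q = (8 - (-3.9)·-3.0000 - (-2.3)·-1.0000) / (7.2) = -0.8333
  r = (11 - (-2)·-3.0000 - (-2.1)·-1.0000) / (7.1) = 0.4085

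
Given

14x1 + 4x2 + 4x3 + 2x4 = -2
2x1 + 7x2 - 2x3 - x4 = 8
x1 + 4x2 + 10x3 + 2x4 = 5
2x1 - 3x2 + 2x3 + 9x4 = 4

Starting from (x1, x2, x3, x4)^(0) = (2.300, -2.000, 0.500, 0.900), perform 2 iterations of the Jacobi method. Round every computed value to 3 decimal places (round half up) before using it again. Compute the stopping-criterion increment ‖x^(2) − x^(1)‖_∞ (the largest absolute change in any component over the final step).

1.308

Iteration 1:
  x1 = (-2 - (4)·-2.000 - (4)·0.500 - (2)·0.900) / (14) = 0.157
  x2 = (8 - (2)·2.300 - (-2)·0.500 - (-1)·0.900) / (7) = 0.757
  x3 = (5 - (1)·2.300 - (4)·-2.000 - (2)·0.900) / (10) = 0.890
  x4 = (4 - (2)·2.300 - (-3)·-2.000 - (2)·0.500) / (9) = -0.844
Iteration 2:
  x1 = (-2 - (4)·0.757 - (4)·0.890 - (2)·-0.844) / (14) = -0.493
  x2 = (8 - (2)·0.157 - (-2)·0.890 - (-1)·-0.844) / (7) = 1.232
  x3 = (5 - (1)·0.157 - (4)·0.757 - (2)·-0.844) / (10) = 0.350
  x4 = (4 - (2)·0.157 - (-3)·0.757 - (2)·0.890) / (9) = 0.464
Change: (-0.650, 0.475, -0.540, 1.308) → max |·| = 1.308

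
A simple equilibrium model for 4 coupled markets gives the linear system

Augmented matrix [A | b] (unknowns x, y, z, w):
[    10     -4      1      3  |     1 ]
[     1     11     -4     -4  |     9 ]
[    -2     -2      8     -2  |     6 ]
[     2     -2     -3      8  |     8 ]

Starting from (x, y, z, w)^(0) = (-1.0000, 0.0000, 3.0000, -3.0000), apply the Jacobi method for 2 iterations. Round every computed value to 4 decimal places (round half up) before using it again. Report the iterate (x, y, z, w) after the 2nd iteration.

(-0.2239, 1.5273, 1.7460, 0.9585)

Iteration 1:
  x = (1 - (-4)·0.0000 - (1)·3.0000 - (3)·-3.0000) / (10) = 0.7000
  y = (9 - (1)·-1.0000 - (-4)·3.0000 - (-4)·-3.0000) / (11) = 0.9091
  z = (6 - (-2)·-1.0000 - (-2)·0.0000 - (-2)·-3.0000) / (8) = -0.2500
  w = (8 - (2)·-1.0000 - (-2)·0.0000 - (-3)·3.0000) / (8) = 2.3750
Iteration 2:
  x = (1 - (-4)·0.9091 - (1)·-0.2500 - (3)·2.3750) / (10) = -0.2239
  y = (9 - (1)·0.7000 - (-4)·-0.2500 - (-4)·2.3750) / (11) = 1.5273
  z = (6 - (-2)·0.7000 - (-2)·0.9091 - (-2)·2.3750) / (8) = 1.7460
  w = (8 - (2)·0.7000 - (-2)·0.9091 - (-3)·-0.2500) / (8) = 0.9585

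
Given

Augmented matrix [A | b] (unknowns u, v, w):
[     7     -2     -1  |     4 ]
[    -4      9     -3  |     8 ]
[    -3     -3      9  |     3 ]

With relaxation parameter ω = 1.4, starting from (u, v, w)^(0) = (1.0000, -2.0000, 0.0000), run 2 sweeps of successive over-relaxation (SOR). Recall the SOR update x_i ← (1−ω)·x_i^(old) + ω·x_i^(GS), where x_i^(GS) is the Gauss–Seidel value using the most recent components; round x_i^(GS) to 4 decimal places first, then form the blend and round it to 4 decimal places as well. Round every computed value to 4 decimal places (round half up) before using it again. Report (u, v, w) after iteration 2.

(1.9017, 2.2312, 1.9482)

Iteration 1:
  u: GS value = (4 - (-2)·-2.0000 - (-1)·0.0000) / (7) = 0.0000;  u ← (1−ω)·1.0000 + ω·0.0000 = -0.4000
  v: GS value = (8 - (-4)·-0.4000 - (-3)·0.0000) / (9) = 0.7111;  v ← (1−ω)·-2.0000 + ω·0.7111 = 1.7955
  w: GS value = (3 - (-3)·-0.4000 - (-3)·1.7955) / (9) = 0.7985;  w ← (1−ω)·0.0000 + ω·0.7985 = 1.1179
Iteration 2:
  u: GS value = (4 - (-2)·1.7955 - (-1)·1.1179) / (7) = 1.2441;  u ← (1−ω)·-0.4000 + ω·1.2441 = 1.9017
  v: GS value = (8 - (-4)·1.9017 - (-3)·1.1179) / (9) = 2.1067;  v ← (1−ω)·1.7955 + ω·2.1067 = 2.2312
  w: GS value = (3 - (-3)·1.9017 - (-3)·2.2312) / (9) = 1.7110;  w ← (1−ω)·1.1179 + ω·1.7110 = 1.9482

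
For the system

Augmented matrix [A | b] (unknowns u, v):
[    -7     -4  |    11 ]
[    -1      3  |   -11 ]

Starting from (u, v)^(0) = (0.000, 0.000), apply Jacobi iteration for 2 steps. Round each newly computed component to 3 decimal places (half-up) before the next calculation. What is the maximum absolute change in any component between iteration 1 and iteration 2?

Iteration 1:
  u = (11 - (-4)·0.000) / (-7) = -1.571
  v = (-11 - (-1)·0.000) / (3) = -3.667
Iteration 2:
  u = (11 - (-4)·-3.667) / (-7) = 0.524
  v = (-11 - (-1)·-1.571) / (3) = -4.190
Change: (2.095, -0.523) → max |·| = 2.095

2.095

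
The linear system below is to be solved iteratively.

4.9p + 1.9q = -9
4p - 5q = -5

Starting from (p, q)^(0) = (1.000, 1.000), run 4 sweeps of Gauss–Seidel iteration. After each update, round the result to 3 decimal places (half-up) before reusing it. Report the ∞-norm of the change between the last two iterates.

0.066

Iteration 1:
  p = (-9 - (1.9)·1.000) / (4.9) = -2.224
  q = (-5 - (4)·-2.224) / (-5) = -0.779
Iteration 2:
  p = (-9 - (1.9)·-0.779) / (4.9) = -1.535
  q = (-5 - (4)·-1.535) / (-5) = -0.228
Iteration 3:
  p = (-9 - (1.9)·-0.228) / (4.9) = -1.748
  q = (-5 - (4)·-1.748) / (-5) = -0.398
Iteration 4:
  p = (-9 - (1.9)·-0.398) / (4.9) = -1.682
  q = (-5 - (4)·-1.682) / (-5) = -0.346
Change: (0.066, 0.052) → max |·| = 0.066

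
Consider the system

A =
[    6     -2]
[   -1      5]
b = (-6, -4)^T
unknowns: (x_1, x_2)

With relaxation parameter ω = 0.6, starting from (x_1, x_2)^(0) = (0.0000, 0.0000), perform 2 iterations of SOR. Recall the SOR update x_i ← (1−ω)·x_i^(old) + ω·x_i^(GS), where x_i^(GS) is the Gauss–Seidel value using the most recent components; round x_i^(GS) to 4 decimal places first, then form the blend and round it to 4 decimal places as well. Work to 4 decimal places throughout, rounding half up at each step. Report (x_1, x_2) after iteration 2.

Iteration 1:
  x_1: GS value = (-6 - (-2)·0.0000) / (6) = -1.0000;  x_1 ← (1−ω)·0.0000 + ω·-1.0000 = -0.6000
  x_2: GS value = (-4 - (-1)·-0.6000) / (5) = -0.9200;  x_2 ← (1−ω)·0.0000 + ω·-0.9200 = -0.5520
Iteration 2:
  x_1: GS value = (-6 - (-2)·-0.5520) / (6) = -1.1840;  x_1 ← (1−ω)·-0.6000 + ω·-1.1840 = -0.9504
  x_2: GS value = (-4 - (-1)·-0.9504) / (5) = -0.9901;  x_2 ← (1−ω)·-0.5520 + ω·-0.9901 = -0.8149

(-0.9504, -0.8149)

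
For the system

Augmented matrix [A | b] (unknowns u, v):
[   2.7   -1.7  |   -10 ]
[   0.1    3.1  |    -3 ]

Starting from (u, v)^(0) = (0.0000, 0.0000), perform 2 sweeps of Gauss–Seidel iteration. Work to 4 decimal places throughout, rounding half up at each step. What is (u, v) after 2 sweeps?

(-4.2378, -0.8310)

Iteration 1:
  u = (-10 - (-1.7)·0.0000) / (2.7) = -3.7037
  v = (-3 - (0.1)·-3.7037) / (3.1) = -0.8483
Iteration 2:
  u = (-10 - (-1.7)·-0.8483) / (2.7) = -4.2378
  v = (-3 - (0.1)·-4.2378) / (3.1) = -0.8310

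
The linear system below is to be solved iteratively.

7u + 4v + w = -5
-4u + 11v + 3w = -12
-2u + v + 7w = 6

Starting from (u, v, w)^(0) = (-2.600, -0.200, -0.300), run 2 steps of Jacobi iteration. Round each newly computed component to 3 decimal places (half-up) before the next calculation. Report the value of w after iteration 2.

Iteration 1:
  u = (-5 - (4)·-0.200 - (1)·-0.300) / (7) = -0.557
  v = (-12 - (-4)·-2.600 - (3)·-0.300) / (11) = -1.955
  w = (6 - (-2)·-2.600 - (1)·-0.200) / (7) = 0.143
Iteration 2:
  u = (-5 - (4)·-1.955 - (1)·0.143) / (7) = 0.382
  v = (-12 - (-4)·-0.557 - (3)·0.143) / (11) = -1.332
  w = (6 - (-2)·-0.557 - (1)·-1.955) / (7) = 0.977

0.977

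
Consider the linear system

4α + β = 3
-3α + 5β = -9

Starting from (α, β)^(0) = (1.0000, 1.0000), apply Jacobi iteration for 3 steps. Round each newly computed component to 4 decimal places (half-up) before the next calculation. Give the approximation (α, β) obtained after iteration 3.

Iteration 1:
  α = (3 - (1)·1.0000) / (4) = 0.5000
  β = (-9 - (-3)·1.0000) / (5) = -1.2000
Iteration 2:
  α = (3 - (1)·-1.2000) / (4) = 1.0500
  β = (-9 - (-3)·0.5000) / (5) = -1.5000
Iteration 3:
  α = (3 - (1)·-1.5000) / (4) = 1.1250
  β = (-9 - (-3)·1.0500) / (5) = -1.1700

(1.1250, -1.1700)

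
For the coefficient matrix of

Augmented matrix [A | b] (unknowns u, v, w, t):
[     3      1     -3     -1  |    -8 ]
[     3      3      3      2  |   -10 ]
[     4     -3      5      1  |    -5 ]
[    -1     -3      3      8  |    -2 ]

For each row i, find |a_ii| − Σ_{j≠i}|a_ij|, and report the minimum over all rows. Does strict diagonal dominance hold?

-5

row 1: |3| − (1+3+1) = -2
row 2: |3| − (3+3+2) = -5
row 3: |5| − (4+3+1) = -3
row 4: |8| − (1+3+3) = 1
minimum over rows = -5 → not strictly diagonally dominant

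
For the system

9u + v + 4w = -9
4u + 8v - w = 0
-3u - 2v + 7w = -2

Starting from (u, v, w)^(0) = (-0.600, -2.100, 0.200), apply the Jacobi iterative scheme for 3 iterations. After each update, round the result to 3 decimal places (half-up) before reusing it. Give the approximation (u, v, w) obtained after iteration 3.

Iteration 1:
  u = (-9 - (1)·-2.100 - (4)·0.200) / (9) = -0.856
  v = (0 - (4)·-0.600 - (-1)·0.200) / (8) = 0.325
  w = (-2 - (-3)·-0.600 - (-2)·-2.100) / (7) = -1.143
Iteration 2:
  u = (-9 - (1)·0.325 - (4)·-1.143) / (9) = -0.528
  v = (0 - (4)·-0.856 - (-1)·-1.143) / (8) = 0.285
  w = (-2 - (-3)·-0.856 - (-2)·0.325) / (7) = -0.560
Iteration 3:
  u = (-9 - (1)·0.285 - (4)·-0.560) / (9) = -0.783
  v = (0 - (4)·-0.528 - (-1)·-0.560) / (8) = 0.194
  w = (-2 - (-3)·-0.528 - (-2)·0.285) / (7) = -0.431

(-0.783, 0.194, -0.431)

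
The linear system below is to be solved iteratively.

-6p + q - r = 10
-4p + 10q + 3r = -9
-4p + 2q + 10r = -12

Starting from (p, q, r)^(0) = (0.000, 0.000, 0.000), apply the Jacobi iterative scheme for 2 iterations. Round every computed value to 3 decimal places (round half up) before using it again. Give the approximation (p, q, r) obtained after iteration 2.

(-1.617, -1.207, -1.687)

Iteration 1:
  p = (10 - (1)·0.000 - (-1)·0.000) / (-6) = -1.667
  q = (-9 - (-4)·0.000 - (3)·0.000) / (10) = -0.900
  r = (-12 - (-4)·0.000 - (2)·0.000) / (10) = -1.200
Iteration 2:
  p = (10 - (1)·-0.900 - (-1)·-1.200) / (-6) = -1.617
  q = (-9 - (-4)·-1.667 - (3)·-1.200) / (10) = -1.207
  r = (-12 - (-4)·-1.667 - (2)·-0.900) / (10) = -1.687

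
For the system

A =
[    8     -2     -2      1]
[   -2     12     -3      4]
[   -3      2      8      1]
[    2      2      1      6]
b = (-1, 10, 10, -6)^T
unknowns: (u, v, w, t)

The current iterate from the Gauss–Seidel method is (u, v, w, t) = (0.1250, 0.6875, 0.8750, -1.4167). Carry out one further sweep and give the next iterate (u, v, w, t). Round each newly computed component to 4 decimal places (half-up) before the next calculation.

(0.4427, 1.5981, 1.1936, -1.8792)

One sweep:
  u = (-1 - (-2)·0.6875 - (-2)·0.8750 - (1)·-1.4167) / (8) = 0.4427
  v = (10 - (-2)·0.4427 - (-3)·0.8750 - (4)·-1.4167) / (12) = 1.5981
  w = (10 - (-3)·0.4427 - (2)·1.5981 - (1)·-1.4167) / (8) = 1.1936
  t = (-6 - (2)·0.4427 - (2)·1.5981 - (1)·1.1936) / (6) = -1.8792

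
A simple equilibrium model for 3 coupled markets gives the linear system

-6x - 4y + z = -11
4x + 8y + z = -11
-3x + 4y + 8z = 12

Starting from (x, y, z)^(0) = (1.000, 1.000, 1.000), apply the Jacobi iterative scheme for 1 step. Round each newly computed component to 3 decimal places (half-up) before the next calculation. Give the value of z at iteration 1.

1.375

Iteration 1:
  x = (-11 - (-4)·1.000 - (1)·1.000) / (-6) = 1.333
  y = (-11 - (4)·1.000 - (1)·1.000) / (8) = -2.000
  z = (12 - (-3)·1.000 - (4)·1.000) / (8) = 1.375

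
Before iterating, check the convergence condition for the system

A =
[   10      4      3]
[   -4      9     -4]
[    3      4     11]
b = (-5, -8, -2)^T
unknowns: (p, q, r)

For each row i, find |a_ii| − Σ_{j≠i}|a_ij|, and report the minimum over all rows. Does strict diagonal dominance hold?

row 1: |10| − (4+3) = 3
row 2: |9| − (4+4) = 1
row 3: |11| − (3+4) = 4
minimum over rows = 1 → strictly diagonally dominant (convergence guaranteed)

1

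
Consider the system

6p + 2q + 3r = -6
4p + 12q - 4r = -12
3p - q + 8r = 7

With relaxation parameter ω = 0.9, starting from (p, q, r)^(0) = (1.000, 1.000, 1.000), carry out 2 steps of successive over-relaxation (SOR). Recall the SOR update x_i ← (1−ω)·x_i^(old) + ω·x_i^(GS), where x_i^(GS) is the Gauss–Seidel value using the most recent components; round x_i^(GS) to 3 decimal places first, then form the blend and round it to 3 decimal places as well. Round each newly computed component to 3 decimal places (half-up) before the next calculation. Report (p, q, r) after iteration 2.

Iteration 1:
  p: GS value = (-6 - (2)·1.000 - (3)·1.000) / (6) = -1.833;  p ← (1−ω)·1.000 + ω·-1.833 = -1.550
  q: GS value = (-12 - (4)·-1.550 - (-4)·1.000) / (12) = -0.150;  q ← (1−ω)·1.000 + ω·-0.150 = -0.035
  r: GS value = (7 - (3)·-1.550 - (-1)·-0.035) / (8) = 1.452;  r ← (1−ω)·1.000 + ω·1.452 = 1.407
Iteration 2:
  p: GS value = (-6 - (2)·-0.035 - (3)·1.407) / (6) = -1.692;  p ← (1−ω)·-1.550 + ω·-1.692 = -1.678
  q: GS value = (-12 - (4)·-1.678 - (-4)·1.407) / (12) = 0.028;  q ← (1−ω)·-0.035 + ω·0.028 = 0.022
  r: GS value = (7 - (3)·-1.678 - (-1)·0.022) / (8) = 1.507;  r ← (1−ω)·1.407 + ω·1.507 = 1.497

(-1.678, 0.022, 1.497)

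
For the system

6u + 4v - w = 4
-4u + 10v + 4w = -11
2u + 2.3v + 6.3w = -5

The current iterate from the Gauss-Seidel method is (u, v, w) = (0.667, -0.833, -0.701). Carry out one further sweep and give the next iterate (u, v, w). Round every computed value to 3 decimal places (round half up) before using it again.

One sweep:
  u = (4 - (4)·-0.833 - (-1)·-0.701) / (6) = 1.105
  v = (-11 - (-4)·1.105 - (4)·-0.701) / (10) = -0.378
  w = (-5 - (2)·1.105 - (2.3)·-0.378) / (6.3) = -1.006

(1.105, -0.378, -1.006)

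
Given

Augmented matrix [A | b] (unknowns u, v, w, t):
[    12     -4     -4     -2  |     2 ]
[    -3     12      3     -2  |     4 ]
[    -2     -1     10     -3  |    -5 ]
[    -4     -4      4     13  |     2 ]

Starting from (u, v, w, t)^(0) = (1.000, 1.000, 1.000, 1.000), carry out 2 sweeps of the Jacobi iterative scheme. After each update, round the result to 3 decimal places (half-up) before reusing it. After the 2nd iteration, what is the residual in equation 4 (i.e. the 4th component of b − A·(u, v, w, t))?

-0.845

Iteration 1:
  u = (2 - (-4)·1.000 - (-4)·1.000 - (-2)·1.000) / (12) = 1.000
  v = (4 - (-3)·1.000 - (3)·1.000 - (-2)·1.000) / (12) = 0.500
  w = (-5 - (-2)·1.000 - (-1)·1.000 - (-3)·1.000) / (10) = 0.100
  t = (2 - (-4)·1.000 - (-4)·1.000 - (4)·1.000) / (13) = 0.462
Iteration 2:
  u = (2 - (-4)·0.500 - (-4)·0.100 - (-2)·0.462) / (12) = 0.444
  v = (4 - (-3)·1.000 - (3)·0.100 - (-2)·0.462) / (12) = 0.635
  w = (-5 - (-2)·1.000 - (-1)·0.500 - (-3)·0.462) / (10) = -0.111
  t = (2 - (-4)·1.000 - (-4)·0.500 - (4)·0.100) / (13) = 0.585
Residual b − A·x = (-0.062, -0.785, -0.612, -0.845)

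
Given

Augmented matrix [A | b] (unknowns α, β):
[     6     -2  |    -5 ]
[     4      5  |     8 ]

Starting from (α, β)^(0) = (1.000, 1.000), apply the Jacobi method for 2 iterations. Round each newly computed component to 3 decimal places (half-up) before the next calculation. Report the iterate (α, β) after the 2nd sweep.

Iteration 1:
  α = (-5 - (-2)·1.000) / (6) = -0.500
  β = (8 - (4)·1.000) / (5) = 0.800
Iteration 2:
  α = (-5 - (-2)·0.800) / (6) = -0.567
  β = (8 - (4)·-0.500) / (5) = 2.000

(-0.567, 2.000)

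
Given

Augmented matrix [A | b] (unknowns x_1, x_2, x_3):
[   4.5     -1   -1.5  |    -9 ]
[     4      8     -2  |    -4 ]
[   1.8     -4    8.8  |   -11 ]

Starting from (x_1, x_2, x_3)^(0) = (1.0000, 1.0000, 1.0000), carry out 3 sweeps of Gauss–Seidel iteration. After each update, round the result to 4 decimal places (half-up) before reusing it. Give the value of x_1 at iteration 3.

-2.1264

Iteration 1:
  x_1 = (-9 - (-1)·1.0000 - (-1.5)·1.0000) / (4.5) = -1.4444
  x_2 = (-4 - (4)·-1.4444 - (-2)·1.0000) / (8) = 0.4722
  x_3 = (-11 - (1.8)·-1.4444 - (-4)·0.4722) / (8.8) = -0.7399
Iteration 2:
  x_1 = (-9 - (-1)·0.4722 - (-1.5)·-0.7399) / (4.5) = -2.1417
  x_2 = (-4 - (4)·-2.1417 - (-2)·-0.7399) / (8) = 0.3859
  x_3 = (-11 - (1.8)·-2.1417 - (-4)·0.3859) / (8.8) = -0.6365
Iteration 3:
  x_1 = (-9 - (-1)·0.3859 - (-1.5)·-0.6365) / (4.5) = -2.1264
  x_2 = (-4 - (4)·-2.1264 - (-2)·-0.6365) / (8) = 0.4041
  x_3 = (-11 - (1.8)·-2.1264 - (-4)·0.4041) / (8.8) = -0.6314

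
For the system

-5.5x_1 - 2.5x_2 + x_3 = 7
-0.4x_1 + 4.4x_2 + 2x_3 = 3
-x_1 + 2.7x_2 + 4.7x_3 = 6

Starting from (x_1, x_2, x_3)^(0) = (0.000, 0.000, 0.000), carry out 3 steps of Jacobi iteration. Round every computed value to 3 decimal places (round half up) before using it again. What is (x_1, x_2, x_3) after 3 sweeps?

Iteration 1:
  x_1 = (7 - (-2.5)·0.000 - (1)·0.000) / (-5.5) = -1.273
  x_2 = (3 - (-0.4)·0.000 - (2)·0.000) / (4.4) = 0.682
  x_3 = (6 - (-1)·0.000 - (2.7)·0.000) / (4.7) = 1.277
Iteration 2:
  x_1 = (7 - (-2.5)·0.682 - (1)·1.277) / (-5.5) = -1.351
  x_2 = (3 - (-0.4)·-1.273 - (2)·1.277) / (4.4) = -0.014
  x_3 = (6 - (-1)·-1.273 - (2.7)·0.682) / (4.7) = 0.614
Iteration 3:
  x_1 = (7 - (-2.5)·-0.014 - (1)·0.614) / (-5.5) = -1.155
  x_2 = (3 - (-0.4)·-1.351 - (2)·0.614) / (4.4) = 0.280
  x_3 = (6 - (-1)·-1.351 - (2.7)·-0.014) / (4.7) = 0.997

(-1.155, 0.280, 0.997)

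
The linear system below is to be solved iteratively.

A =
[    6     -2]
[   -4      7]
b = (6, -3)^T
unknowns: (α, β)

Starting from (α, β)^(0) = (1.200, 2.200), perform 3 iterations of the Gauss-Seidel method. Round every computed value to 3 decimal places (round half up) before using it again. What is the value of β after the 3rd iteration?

0.190

Iteration 1:
  α = (6 - (-2)·2.200) / (6) = 1.733
  β = (-3 - (-4)·1.733) / (7) = 0.562
Iteration 2:
  α = (6 - (-2)·0.562) / (6) = 1.187
  β = (-3 - (-4)·1.187) / (7) = 0.250
Iteration 3:
  α = (6 - (-2)·0.250) / (6) = 1.083
  β = (-3 - (-4)·1.083) / (7) = 0.190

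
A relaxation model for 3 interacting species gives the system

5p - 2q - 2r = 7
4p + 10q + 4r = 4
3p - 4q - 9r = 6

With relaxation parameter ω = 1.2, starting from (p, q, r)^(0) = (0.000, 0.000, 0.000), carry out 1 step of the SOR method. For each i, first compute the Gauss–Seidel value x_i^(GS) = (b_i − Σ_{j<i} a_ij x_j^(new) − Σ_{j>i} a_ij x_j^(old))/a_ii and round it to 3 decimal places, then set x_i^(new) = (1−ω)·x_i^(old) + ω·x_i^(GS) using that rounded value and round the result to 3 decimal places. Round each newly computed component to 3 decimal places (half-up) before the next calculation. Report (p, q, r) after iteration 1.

(1.680, -0.326, 0.046)

Iteration 1:
  p: GS value = (7 - (-2)·0.000 - (-2)·0.000) / (5) = 1.400;  p ← (1−ω)·0.000 + ω·1.400 = 1.680
  q: GS value = (4 - (4)·1.680 - (4)·0.000) / (10) = -0.272;  q ← (1−ω)·0.000 + ω·-0.272 = -0.326
  r: GS value = (6 - (3)·1.680 - (-4)·-0.326) / (-9) = 0.038;  r ← (1−ω)·0.000 + ω·0.038 = 0.046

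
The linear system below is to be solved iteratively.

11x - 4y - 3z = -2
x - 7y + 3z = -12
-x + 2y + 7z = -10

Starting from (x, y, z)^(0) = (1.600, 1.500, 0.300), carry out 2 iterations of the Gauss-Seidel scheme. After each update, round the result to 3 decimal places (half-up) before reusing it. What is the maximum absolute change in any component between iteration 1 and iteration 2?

Iteration 1:
  x = (-2 - (-4)·1.500 - (-3)·0.300) / (11) = 0.445
  y = (-12 - (1)·0.445 - (3)·0.300) / (-7) = 1.906
  z = (-10 - (-1)·0.445 - (2)·1.906) / (7) = -1.910
Iteration 2:
  x = (-2 - (-4)·1.906 - (-3)·-1.910) / (11) = -0.010
  y = (-12 - (1)·-0.010 - (3)·-1.910) / (-7) = 0.894
  z = (-10 - (-1)·-0.010 - (2)·0.894) / (7) = -1.685
Change: (-0.455, -1.012, 0.225) → max |·| = 1.012

1.012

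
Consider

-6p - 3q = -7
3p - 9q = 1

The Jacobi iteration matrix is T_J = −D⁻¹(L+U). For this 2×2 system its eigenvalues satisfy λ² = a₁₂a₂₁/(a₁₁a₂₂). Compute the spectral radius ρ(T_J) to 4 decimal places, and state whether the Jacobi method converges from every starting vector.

0.4082

a₁₂a₂₁/(a₁₁a₂₂) = (-3)·(3) / ((-6)·(-9)) = -0.166667
ρ = √|-0.166667| = √0.166667 = 0.4082
ρ < 1, so Jacobi converges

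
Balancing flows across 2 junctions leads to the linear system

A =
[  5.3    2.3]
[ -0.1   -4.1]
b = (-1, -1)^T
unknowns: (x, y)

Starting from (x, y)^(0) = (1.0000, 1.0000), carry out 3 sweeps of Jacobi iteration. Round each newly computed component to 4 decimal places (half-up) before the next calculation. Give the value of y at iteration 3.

0.2508

Iteration 1:
  x = (-1 - (2.3)·1.0000) / (5.3) = -0.6226
  y = (-1 - (-0.1)·1.0000) / (-4.1) = 0.2195
Iteration 2:
  x = (-1 - (2.3)·0.2195) / (5.3) = -0.2839
  y = (-1 - (-0.1)·-0.6226) / (-4.1) = 0.2591
Iteration 3:
  x = (-1 - (2.3)·0.2591) / (5.3) = -0.3011
  y = (-1 - (-0.1)·-0.2839) / (-4.1) = 0.2508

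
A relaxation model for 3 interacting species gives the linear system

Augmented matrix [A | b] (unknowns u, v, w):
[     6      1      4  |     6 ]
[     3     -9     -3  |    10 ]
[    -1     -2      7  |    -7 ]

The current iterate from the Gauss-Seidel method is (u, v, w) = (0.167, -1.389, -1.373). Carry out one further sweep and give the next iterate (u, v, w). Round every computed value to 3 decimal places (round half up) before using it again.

(2.147, 0.062, -0.676)

One sweep:
  u = (6 - (1)·-1.389 - (4)·-1.373) / (6) = 2.147
  v = (10 - (3)·2.147 - (-3)·-1.373) / (-9) = 0.062
  w = (-7 - (-1)·2.147 - (-2)·0.062) / (7) = -0.676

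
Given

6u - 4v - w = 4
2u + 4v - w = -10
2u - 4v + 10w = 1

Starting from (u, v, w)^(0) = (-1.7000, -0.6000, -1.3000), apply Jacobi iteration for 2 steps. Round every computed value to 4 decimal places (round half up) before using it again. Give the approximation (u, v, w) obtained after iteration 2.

(-0.6167, -2.4750, -0.7000)

Iteration 1:
  u = (4 - (-4)·-0.6000 - (-1)·-1.3000) / (6) = 0.0500
  v = (-10 - (2)·-1.7000 - (-1)·-1.3000) / (4) = -1.9750
  w = (1 - (2)·-1.7000 - (-4)·-0.6000) / (10) = 0.2000
Iteration 2:
  u = (4 - (-4)·-1.9750 - (-1)·0.2000) / (6) = -0.6167
  v = (-10 - (2)·0.0500 - (-1)·0.2000) / (4) = -2.4750
  w = (1 - (2)·0.0500 - (-4)·-1.9750) / (10) = -0.7000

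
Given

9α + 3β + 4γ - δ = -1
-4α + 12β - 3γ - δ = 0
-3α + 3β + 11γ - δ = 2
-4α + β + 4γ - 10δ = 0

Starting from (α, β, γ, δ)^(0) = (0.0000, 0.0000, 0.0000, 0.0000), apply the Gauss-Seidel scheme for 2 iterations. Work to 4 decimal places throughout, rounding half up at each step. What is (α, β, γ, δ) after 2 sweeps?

Iteration 1:
  α = (-1 - (3)·0.0000 - (4)·0.0000 - (-1)·0.0000) / (9) = -0.1111
  β = (0 - (-4)·-0.1111 - (-3)·0.0000 - (-1)·0.0000) / (12) = -0.0370
  γ = (2 - (-3)·-0.1111 - (3)·-0.0370 - (-1)·0.0000) / (11) = 0.1616
  δ = (0 - (-4)·-0.1111 - (1)·-0.0370 - (4)·0.1616) / (-10) = 0.1054
Iteration 2:
  α = (-1 - (3)·-0.0370 - (4)·0.1616 - (-1)·0.1054) / (9) = -0.1589
  β = (0 - (-4)·-0.1589 - (-3)·0.1616 - (-1)·0.1054) / (12) = -0.0038
  γ = (2 - (-3)·-0.1589 - (3)·-0.0038 - (-1)·0.1054) / (11) = 0.1491
  δ = (0 - (-4)·-0.1589 - (1)·-0.0038 - (4)·0.1491) / (-10) = 0.1228

(-0.1589, -0.0038, 0.1491, 0.1228)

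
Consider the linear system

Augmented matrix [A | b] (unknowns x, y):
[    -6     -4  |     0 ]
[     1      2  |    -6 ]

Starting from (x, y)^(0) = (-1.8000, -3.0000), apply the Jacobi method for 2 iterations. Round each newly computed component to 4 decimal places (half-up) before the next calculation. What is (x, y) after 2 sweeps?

Iteration 1:
  x = (0 - (-4)·-3.0000) / (-6) = 2.0000
  y = (-6 - (1)·-1.8000) / (2) = -2.1000
Iteration 2:
  x = (0 - (-4)·-2.1000) / (-6) = 1.4000
  y = (-6 - (1)·2.0000) / (2) = -4.0000

(1.4000, -4.0000)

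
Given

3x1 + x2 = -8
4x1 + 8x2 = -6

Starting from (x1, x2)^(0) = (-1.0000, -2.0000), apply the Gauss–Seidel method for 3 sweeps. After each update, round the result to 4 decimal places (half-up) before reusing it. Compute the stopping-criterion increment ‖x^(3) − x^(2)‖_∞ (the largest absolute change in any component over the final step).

0.1250

Iteration 1:
  x1 = (-8 - (1)·-2.0000) / (3) = -2.0000
  x2 = (-6 - (4)·-2.0000) / (8) = 0.2500
Iteration 2:
  x1 = (-8 - (1)·0.2500) / (3) = -2.7500
  x2 = (-6 - (4)·-2.7500) / (8) = 0.6250
Iteration 3:
  x1 = (-8 - (1)·0.6250) / (3) = -2.8750
  x2 = (-6 - (4)·-2.8750) / (8) = 0.6875
Change: (-0.1250, 0.0625) → max |·| = 0.1250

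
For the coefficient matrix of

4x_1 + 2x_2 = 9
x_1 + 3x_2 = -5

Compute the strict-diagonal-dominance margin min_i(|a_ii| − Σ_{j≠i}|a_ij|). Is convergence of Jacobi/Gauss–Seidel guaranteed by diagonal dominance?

row 1: |4| − (2) = 2
row 2: |3| − (1) = 2
minimum over rows = 2 → strictly diagonally dominant (convergence guaranteed)

2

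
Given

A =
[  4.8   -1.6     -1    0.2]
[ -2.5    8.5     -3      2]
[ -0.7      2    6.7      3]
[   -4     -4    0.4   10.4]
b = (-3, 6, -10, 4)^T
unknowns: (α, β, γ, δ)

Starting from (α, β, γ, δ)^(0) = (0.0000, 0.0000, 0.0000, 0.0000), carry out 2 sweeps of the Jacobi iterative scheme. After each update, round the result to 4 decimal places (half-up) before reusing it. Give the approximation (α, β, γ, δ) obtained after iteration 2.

Iteration 1:
  α = (-3 - (-1.6)·0.0000 - (-1)·0.0000 - (0.2)·0.0000) / (4.8) = -0.6250
  β = (6 - (-2.5)·0.0000 - (-3)·0.0000 - (2)·0.0000) / (8.5) = 0.7059
  γ = (-10 - (-0.7)·0.0000 - (2)·0.0000 - (3)·0.0000) / (6.7) = -1.4925
  δ = (4 - (-4)·0.0000 - (-4)·0.0000 - (0.4)·0.0000) / (10.4) = 0.3846
Iteration 2:
  α = (-3 - (-1.6)·0.7059 - (-1)·-1.4925 - (0.2)·0.3846) / (4.8) = -0.7167
  β = (6 - (-2.5)·-0.6250 - (-3)·-1.4925 - (2)·0.3846) / (8.5) = -0.0952
  γ = (-10 - (-0.7)·-0.6250 - (2)·0.7059 - (3)·0.3846) / (6.7) = -1.9408
  δ = (4 - (-4)·-0.6250 - (-4)·0.7059 - (0.4)·-1.4925) / (10.4) = 0.4731

(-0.7167, -0.0952, -1.9408, 0.4731)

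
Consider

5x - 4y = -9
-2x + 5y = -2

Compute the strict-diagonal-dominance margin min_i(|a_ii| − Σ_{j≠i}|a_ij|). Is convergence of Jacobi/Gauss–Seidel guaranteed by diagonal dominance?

1

row 1: |5| − (4) = 1
row 2: |5| − (2) = 3
minimum over rows = 1 → strictly diagonally dominant (convergence guaranteed)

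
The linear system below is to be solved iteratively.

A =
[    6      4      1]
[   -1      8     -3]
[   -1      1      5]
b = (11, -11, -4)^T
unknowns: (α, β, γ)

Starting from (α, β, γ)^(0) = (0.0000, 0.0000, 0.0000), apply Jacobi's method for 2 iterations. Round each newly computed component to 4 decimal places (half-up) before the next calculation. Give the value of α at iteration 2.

2.8833

Iteration 1:
  α = (11 - (4)·0.0000 - (1)·0.0000) / (6) = 1.8333
  β = (-11 - (-1)·0.0000 - (-3)·0.0000) / (8) = -1.3750
  γ = (-4 - (-1)·0.0000 - (1)·0.0000) / (5) = -0.8000
Iteration 2:
  α = (11 - (4)·-1.3750 - (1)·-0.8000) / (6) = 2.8833
  β = (-11 - (-1)·1.8333 - (-3)·-0.8000) / (8) = -1.4458
  γ = (-4 - (-1)·1.8333 - (1)·-1.3750) / (5) = -0.1583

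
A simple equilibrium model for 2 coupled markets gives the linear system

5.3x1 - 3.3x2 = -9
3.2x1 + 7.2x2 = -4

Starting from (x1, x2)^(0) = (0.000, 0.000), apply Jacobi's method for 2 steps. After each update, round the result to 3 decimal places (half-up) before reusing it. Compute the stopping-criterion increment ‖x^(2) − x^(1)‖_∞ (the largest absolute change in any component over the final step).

Iteration 1:
  x1 = (-9 - (-3.3)·0.000) / (5.3) = -1.698
  x2 = (-4 - (3.2)·0.000) / (7.2) = -0.556
Iteration 2:
  x1 = (-9 - (-3.3)·-0.556) / (5.3) = -2.044
  x2 = (-4 - (3.2)·-1.698) / (7.2) = 0.199
Change: (-0.346, 0.755) → max |·| = 0.755

0.755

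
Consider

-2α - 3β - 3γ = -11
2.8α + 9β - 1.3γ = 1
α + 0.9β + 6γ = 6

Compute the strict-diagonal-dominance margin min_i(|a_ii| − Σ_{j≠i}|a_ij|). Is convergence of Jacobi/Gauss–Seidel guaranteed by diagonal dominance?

-4

row 1: |-2| − (3+3) = -4
row 2: |9| − (2.8+1.3) = 4.9
row 3: |6| − (1+0.9) = 4.1
minimum over rows = -4 → not strictly diagonally dominant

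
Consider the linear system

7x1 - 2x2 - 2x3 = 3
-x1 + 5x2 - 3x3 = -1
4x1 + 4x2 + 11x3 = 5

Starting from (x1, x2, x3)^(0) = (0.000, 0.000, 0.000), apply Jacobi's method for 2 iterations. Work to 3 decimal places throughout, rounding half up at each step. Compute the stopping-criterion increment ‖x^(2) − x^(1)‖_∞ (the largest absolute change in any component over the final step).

Iteration 1:
  x1 = (3 - (-2)·0.000 - (-2)·0.000) / (7) = 0.429
  x2 = (-1 - (-1)·0.000 - (-3)·0.000) / (5) = -0.200
  x3 = (5 - (4)·0.000 - (4)·0.000) / (11) = 0.455
Iteration 2:
  x1 = (3 - (-2)·-0.200 - (-2)·0.455) / (7) = 0.501
  x2 = (-1 - (-1)·0.429 - (-3)·0.455) / (5) = 0.159
  x3 = (5 - (4)·0.429 - (4)·-0.200) / (11) = 0.371
Change: (0.072, 0.359, -0.084) → max |·| = 0.359

0.359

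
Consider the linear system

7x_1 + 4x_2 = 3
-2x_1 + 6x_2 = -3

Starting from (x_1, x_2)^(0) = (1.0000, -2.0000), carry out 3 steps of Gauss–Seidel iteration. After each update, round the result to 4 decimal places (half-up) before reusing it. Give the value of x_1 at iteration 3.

0.6353

Iteration 1:
  x_1 = (3 - (4)·-2.0000) / (7) = 1.5714
  x_2 = (-3 - (-2)·1.5714) / (6) = 0.0238
Iteration 2:
  x_1 = (3 - (4)·0.0238) / (7) = 0.4150
  x_2 = (-3 - (-2)·0.4150) / (6) = -0.3617
Iteration 3:
  x_1 = (3 - (4)·-0.3617) / (7) = 0.6353
  x_2 = (-3 - (-2)·0.6353) / (6) = -0.2882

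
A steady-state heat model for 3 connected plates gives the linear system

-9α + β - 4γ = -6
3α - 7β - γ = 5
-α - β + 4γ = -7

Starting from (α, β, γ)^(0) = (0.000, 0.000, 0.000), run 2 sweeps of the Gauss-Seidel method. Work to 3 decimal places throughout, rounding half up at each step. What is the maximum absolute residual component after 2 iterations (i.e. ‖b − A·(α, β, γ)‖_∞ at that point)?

0.700

Iteration 1:
  α = (-6 - (1)·0.000 - (-4)·0.000) / (-9) = 0.667
  β = (5 - (3)·0.667 - (-1)·0.000) / (-7) = -0.428
  γ = (-7 - (-1)·0.667 - (-1)·-0.428) / (4) = -1.690
Iteration 2:
  α = (-6 - (1)·-0.428 - (-4)·-1.690) / (-9) = 1.370
  β = (5 - (3)·1.370 - (-1)·-1.690) / (-7) = 0.114
  γ = (-7 - (-1)·1.370 - (-1)·0.114) / (4) = -1.379
Residual b − A·x = (0.700, 0.309, 0.000); ∞-norm = 0.700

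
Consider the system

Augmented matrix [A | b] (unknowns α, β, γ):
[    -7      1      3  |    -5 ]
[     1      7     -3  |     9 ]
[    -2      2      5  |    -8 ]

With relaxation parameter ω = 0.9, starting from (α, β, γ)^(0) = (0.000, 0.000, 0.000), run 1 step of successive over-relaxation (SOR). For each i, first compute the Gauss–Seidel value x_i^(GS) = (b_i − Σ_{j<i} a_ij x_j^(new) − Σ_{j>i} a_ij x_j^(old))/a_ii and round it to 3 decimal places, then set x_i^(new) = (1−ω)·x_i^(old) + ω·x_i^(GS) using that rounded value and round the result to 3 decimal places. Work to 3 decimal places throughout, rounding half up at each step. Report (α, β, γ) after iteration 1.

Iteration 1:
  α: GS value = (-5 - (1)·0.000 - (3)·0.000) / (-7) = 0.714;  α ← (1−ω)·0.000 + ω·0.714 = 0.643
  β: GS value = (9 - (1)·0.643 - (-3)·0.000) / (7) = 1.194;  β ← (1−ω)·0.000 + ω·1.194 = 1.075
  γ: GS value = (-8 - (-2)·0.643 - (2)·1.075) / (5) = -1.773;  γ ← (1−ω)·0.000 + ω·-1.773 = -1.596

(0.643, 1.075, -1.596)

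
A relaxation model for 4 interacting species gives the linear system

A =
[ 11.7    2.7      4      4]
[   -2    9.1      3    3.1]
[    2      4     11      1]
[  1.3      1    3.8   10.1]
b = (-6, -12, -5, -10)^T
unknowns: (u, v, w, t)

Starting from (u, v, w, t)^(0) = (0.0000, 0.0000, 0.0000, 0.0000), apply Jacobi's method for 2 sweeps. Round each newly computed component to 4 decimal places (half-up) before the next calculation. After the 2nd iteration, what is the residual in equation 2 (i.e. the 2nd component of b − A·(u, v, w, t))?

-1.5309

Iteration 1:
  u = (-6 - (2.7)·0.0000 - (4)·0.0000 - (4)·0.0000) / (11.7) = -0.5128
  v = (-12 - (-2)·0.0000 - (3)·0.0000 - (3.1)·0.0000) / (9.1) = -1.3187
  w = (-5 - (2)·0.0000 - (4)·0.0000 - (1)·0.0000) / (11) = -0.4545
  t = (-10 - (1.3)·0.0000 - (1)·0.0000 - (3.8)·0.0000) / (10.1) = -0.9901
Iteration 2:
  u = (-6 - (2.7)·-1.3187 - (4)·-0.4545 - (4)·-0.9901) / (11.7) = 0.2854
  v = (-12 - (-2)·-0.5128 - (3)·-0.4545 - (3.1)·-0.9901) / (9.1) = -0.9443
  w = (-5 - (2)·-0.5128 - (4)·-1.3187 - (1)·-0.9901) / (11) = 0.2082
  t = (-10 - (1.3)·-0.5128 - (1)·-1.3187 - (3.8)·-0.4545) / (10.1) = -0.6225
Residual b − A·x = (-5.1324, -1.5309, -3.4613, -3.9306)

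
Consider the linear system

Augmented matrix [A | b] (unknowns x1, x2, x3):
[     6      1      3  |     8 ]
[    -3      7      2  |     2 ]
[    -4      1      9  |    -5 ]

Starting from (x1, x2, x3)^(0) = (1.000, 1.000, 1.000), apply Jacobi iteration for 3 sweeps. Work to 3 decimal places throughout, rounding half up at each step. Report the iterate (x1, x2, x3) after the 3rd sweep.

Iteration 1:
  x1 = (8 - (1)·1.000 - (3)·1.000) / (6) = 0.667
  x2 = (2 - (-3)·1.000 - (2)·1.000) / (7) = 0.429
  x3 = (-5 - (-4)·1.000 - (1)·1.000) / (9) = -0.222
Iteration 2:
  x1 = (8 - (1)·0.429 - (3)·-0.222) / (6) = 1.373
  x2 = (2 - (-3)·0.667 - (2)·-0.222) / (7) = 0.635
  x3 = (-5 - (-4)·0.667 - (1)·0.429) / (9) = -0.307
Iteration 3:
  x1 = (8 - (1)·0.635 - (3)·-0.307) / (6) = 1.381
  x2 = (2 - (-3)·1.373 - (2)·-0.307) / (7) = 0.962
  x3 = (-5 - (-4)·1.373 - (1)·0.635) / (9) = -0.016

(1.381, 0.962, -0.016)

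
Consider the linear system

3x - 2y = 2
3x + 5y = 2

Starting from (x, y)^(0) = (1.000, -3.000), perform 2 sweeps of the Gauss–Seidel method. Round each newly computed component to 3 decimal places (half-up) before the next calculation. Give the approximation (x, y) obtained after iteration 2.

(1.467, -0.480)

Iteration 1:
  x = (2 - (-2)·-3.000) / (3) = -1.333
  y = (2 - (3)·-1.333) / (5) = 1.200
Iteration 2:
  x = (2 - (-2)·1.200) / (3) = 1.467
  y = (2 - (3)·1.467) / (5) = -0.480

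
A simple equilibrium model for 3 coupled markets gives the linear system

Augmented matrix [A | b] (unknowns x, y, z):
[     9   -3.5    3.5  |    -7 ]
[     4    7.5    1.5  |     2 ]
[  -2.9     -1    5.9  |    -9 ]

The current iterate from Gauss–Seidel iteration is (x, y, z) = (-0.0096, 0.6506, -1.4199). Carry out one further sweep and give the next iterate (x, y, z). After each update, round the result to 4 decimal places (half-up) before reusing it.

One sweep:
  x = (-7 - (-3.5)·0.6506 - (3.5)·-1.4199) / (9) = 0.0274
  y = (2 - (4)·0.0274 - (1.5)·-1.4199) / (7.5) = 0.5360
  z = (-9 - (-2.9)·0.0274 - (-1)·0.5360) / (5.9) = -1.4211

(0.0274, 0.5360, -1.4211)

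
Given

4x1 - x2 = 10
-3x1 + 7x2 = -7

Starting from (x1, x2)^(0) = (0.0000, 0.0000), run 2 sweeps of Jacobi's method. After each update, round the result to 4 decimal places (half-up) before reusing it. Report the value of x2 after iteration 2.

0.0714

Iteration 1:
  x1 = (10 - (-1)·0.0000) / (4) = 2.5000
  x2 = (-7 - (-3)·0.0000) / (7) = -1.0000
Iteration 2:
  x1 = (10 - (-1)·-1.0000) / (4) = 2.2500
  x2 = (-7 - (-3)·2.5000) / (7) = 0.0714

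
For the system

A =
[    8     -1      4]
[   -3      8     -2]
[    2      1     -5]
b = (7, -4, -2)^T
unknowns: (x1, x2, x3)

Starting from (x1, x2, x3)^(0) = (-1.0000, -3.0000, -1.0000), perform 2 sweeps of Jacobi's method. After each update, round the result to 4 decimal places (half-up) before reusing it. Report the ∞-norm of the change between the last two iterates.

Iteration 1:
  x1 = (7 - (-1)·-3.0000 - (4)·-1.0000) / (8) = 1.0000
  x2 = (-4 - (-3)·-1.0000 - (-2)·-1.0000) / (8) = -1.1250
  x3 = (-2 - (2)·-1.0000 - (1)·-3.0000) / (-5) = -0.6000
Iteration 2:
  x1 = (7 - (-1)·-1.1250 - (4)·-0.6000) / (8) = 1.0344
  x2 = (-4 - (-3)·1.0000 - (-2)·-0.6000) / (8) = -0.2750
  x3 = (-2 - (2)·1.0000 - (1)·-1.1250) / (-5) = 0.5750
Change: (0.0344, 0.8500, 1.1750) → max |·| = 1.1750

1.1750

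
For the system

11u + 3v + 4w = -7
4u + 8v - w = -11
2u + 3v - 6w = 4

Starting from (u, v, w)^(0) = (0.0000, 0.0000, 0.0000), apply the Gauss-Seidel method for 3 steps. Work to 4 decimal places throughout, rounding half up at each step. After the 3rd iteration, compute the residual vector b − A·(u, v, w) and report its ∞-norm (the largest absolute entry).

0.2054

Iteration 1:
  u = (-7 - (3)·0.0000 - (4)·0.0000) / (11) = -0.6364
  v = (-11 - (4)·-0.6364 - (-1)·0.0000) / (8) = -1.0568
  w = (4 - (2)·-0.6364 - (3)·-1.0568) / (-6) = -1.4072
Iteration 2:
  u = (-7 - (3)·-1.0568 - (4)·-1.4072) / (11) = 0.1636
  v = (-11 - (4)·0.1636 - (-1)·-1.4072) / (8) = -1.6327
  w = (4 - (2)·0.1636 - (3)·-1.6327) / (-6) = -1.4285
Iteration 3:
  u = (-7 - (3)·-1.6327 - (4)·-1.4285) / (11) = 0.3284
  v = (-11 - (4)·0.3284 - (-1)·-1.4285) / (8) = -1.7178
  w = (4 - (2)·0.3284 - (3)·-1.7178) / (-6) = -1.4161
Residual b − A·x = (0.2054, 0.0127, 0.0000); ∞-norm = 0.2054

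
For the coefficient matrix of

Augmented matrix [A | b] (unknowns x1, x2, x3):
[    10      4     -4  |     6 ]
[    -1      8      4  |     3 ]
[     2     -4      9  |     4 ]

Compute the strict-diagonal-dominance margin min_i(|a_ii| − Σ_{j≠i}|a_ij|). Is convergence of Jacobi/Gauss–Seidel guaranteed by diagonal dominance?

row 1: |10| − (4+4) = 2
row 2: |8| − (1+4) = 3
row 3: |9| − (2+4) = 3
minimum over rows = 2 → strictly diagonally dominant (convergence guaranteed)

2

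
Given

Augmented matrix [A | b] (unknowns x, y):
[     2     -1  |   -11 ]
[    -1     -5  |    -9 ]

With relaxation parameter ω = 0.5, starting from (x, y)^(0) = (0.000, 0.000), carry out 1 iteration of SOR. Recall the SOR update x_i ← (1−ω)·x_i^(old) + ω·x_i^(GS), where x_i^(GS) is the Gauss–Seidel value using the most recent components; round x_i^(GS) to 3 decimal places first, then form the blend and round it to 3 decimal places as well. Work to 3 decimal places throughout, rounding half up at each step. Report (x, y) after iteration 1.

(-2.750, 1.175)

Iteration 1:
  x: GS value = (-11 - (-1)·0.000) / (2) = -5.500;  x ← (1−ω)·0.000 + ω·-5.500 = -2.750
  y: GS value = (-9 - (-1)·-2.750) / (-5) = 2.350;  y ← (1−ω)·0.000 + ω·2.350 = 1.175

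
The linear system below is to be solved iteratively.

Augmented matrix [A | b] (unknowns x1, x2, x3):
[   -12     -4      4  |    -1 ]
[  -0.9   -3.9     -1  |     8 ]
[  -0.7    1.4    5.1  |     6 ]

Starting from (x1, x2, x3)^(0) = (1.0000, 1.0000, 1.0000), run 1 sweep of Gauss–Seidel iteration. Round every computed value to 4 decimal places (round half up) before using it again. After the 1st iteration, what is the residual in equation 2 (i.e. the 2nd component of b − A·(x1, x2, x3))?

Iteration 1:
  x1 = (-1 - (-4)·1.0000 - (4)·1.0000) / (-12) = 0.0833
  x2 = (8 - (-0.9)·0.0833 - (-1)·1.0000) / (-3.9) = -2.3269
  x3 = (6 - (-0.7)·0.0833 - (1.4)·-2.3269) / (5.1) = 1.8267
Residual b − A·x = (-16.6148, 0.8268, -0.0002)

0.8268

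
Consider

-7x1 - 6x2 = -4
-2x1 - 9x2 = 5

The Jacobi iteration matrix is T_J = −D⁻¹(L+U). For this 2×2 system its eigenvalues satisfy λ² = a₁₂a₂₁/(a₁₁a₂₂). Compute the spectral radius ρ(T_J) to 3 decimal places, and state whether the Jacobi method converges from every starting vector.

0.436

a₁₂a₂₁/(a₁₁a₂₂) = (-6)·(-2) / ((-7)·(-9)) = 0.190476
ρ = √|0.190476| = √0.190476 = 0.436
ρ < 1, so Jacobi converges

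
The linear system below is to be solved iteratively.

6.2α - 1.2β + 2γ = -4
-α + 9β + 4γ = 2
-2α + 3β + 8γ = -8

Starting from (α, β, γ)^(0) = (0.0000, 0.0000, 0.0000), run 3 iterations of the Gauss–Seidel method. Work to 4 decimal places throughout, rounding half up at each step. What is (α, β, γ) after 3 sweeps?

Iteration 1:
  α = (-4 - (-1.2)·0.0000 - (2)·0.0000) / (6.2) = -0.6452
  β = (2 - (-1)·-0.6452 - (4)·0.0000) / (9) = 0.1505
  γ = (-8 - (-2)·-0.6452 - (3)·0.1505) / (8) = -1.2177
Iteration 2:
  α = (-4 - (-1.2)·0.1505 - (2)·-1.2177) / (6.2) = -0.2232
  β = (2 - (-1)·-0.2232 - (4)·-1.2177) / (9) = 0.7386
  γ = (-8 - (-2)·-0.2232 - (3)·0.7386) / (8) = -1.3328
Iteration 3:
  α = (-4 - (-1.2)·0.7386 - (2)·-1.3328) / (6.2) = -0.0723
  β = (2 - (-1)·-0.0723 - (4)·-1.3328) / (9) = 0.8065
  γ = (-8 - (-2)·-0.0723 - (3)·0.8065) / (8) = -1.3205

(-0.0723, 0.8065, -1.3205)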